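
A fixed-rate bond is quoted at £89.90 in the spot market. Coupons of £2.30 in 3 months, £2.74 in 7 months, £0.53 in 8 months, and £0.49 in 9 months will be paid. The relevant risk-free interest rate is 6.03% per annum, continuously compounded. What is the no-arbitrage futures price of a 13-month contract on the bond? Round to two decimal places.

£89.68

PV(coupons) I = 2.30·e^(−0.0603·3/12) + 2.74·e^(−0.0603·7/12) + 0.53·e^(−0.0603·8/12) + 0.49·e^(−0.0603·9/12)
I = 2.2656 + 2.6453 + 0.5091 + 0.4683 = 5.8883
F = (S − I)·e^(rT) = (89.90 − 5.8883) · e^(0.0603·13/12)
= 84.0117 · e^0.065325 = 84.0117 × 1.067506 = £89.68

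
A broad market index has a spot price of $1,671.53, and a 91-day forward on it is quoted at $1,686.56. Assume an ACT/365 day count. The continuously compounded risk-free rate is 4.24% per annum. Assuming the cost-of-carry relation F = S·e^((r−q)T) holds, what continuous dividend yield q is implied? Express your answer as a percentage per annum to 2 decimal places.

0.65%

From F = S·e^((r−q)T): (r − q) = ln(F/S)/T
ln(1686.56/1671.53) = ln(1.008992) = 0.008952
(r − q) = 0.008952 / (91/365) = 0.035906
q = r − ln(F/S)/T = 0.0424 − 0.035906 = 0.006494
q = 0.65%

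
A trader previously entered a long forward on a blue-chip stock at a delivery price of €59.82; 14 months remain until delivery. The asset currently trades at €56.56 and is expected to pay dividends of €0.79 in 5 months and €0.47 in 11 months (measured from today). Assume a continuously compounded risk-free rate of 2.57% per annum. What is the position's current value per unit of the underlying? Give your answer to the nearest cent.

-€2.73

PV(remaining dividends) I = 0.79·e^(−0.0257·5/12) + 0.47·e^(−0.0257·11/12) = 1.2406
Current forward F = (S − I)·e^(rT) = (56.56 − 1.2406)·e^(0.0257·14/12) = 55.3194 × 1.030437 = 57.0032
Value (long) = (F − K)·e^(−rT) = (57.0032 − 59.82) × 0.970462 = -2.7336
Value = -€2.73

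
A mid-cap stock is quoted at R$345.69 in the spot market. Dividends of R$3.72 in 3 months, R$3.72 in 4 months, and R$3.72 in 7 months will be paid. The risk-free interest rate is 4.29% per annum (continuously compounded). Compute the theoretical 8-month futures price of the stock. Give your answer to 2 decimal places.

R$344.43

PV(dividends) I = 3.72·e^(−0.0429·3/12) + 3.72·e^(−0.0429·4/12) + 3.72·e^(−0.0429·7/12)
I = 3.6803 + 3.6672 + 3.6281 = 10.9756
F = (S − I)·e^(rT) = (345.69 − 10.9756) · e^(0.0429·8/12)
= 334.7144 · e^0.028600 = 334.7144 × 1.029013 = R$344.43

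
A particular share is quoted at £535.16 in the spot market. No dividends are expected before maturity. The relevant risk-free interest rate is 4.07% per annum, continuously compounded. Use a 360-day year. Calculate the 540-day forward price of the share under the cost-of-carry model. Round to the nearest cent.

£568.85

F = S·e^(rT) = 535.16 · e^(0.0407 × 540/360)
= 535.16 · e^0.061050 = 535.16 × 1.062952
F = £568.85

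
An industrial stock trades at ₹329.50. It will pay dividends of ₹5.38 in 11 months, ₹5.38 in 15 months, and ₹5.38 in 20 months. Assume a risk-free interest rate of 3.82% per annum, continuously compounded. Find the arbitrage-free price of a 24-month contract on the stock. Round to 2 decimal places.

₹339.07

PV(dividends) I = 5.38·e^(−0.0382·11/12) + 5.38·e^(−0.0382·15/12) + 5.38·e^(−0.0382·20/12)
I = 5.1949 + 5.1291 + 5.0481 = 15.3721
F = (S − I)·e^(rT) = (329.50 − 15.3721) · e^(0.0382·24/12)
= 314.1279 · e^0.076400 = 314.1279 × 1.079394 = ₹339.07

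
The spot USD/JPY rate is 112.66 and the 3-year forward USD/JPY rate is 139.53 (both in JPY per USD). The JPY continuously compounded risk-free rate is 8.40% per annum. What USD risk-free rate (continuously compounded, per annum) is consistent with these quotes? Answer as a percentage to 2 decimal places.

F = S·e^((r_JPY − r_USD)T) ⇒ r_USD = r_JPY − ln(F/S)/T
ln(139.53/112.66) = 0.213905; /(3) = 0.071302
r_USD = 0.0840 − 0.071302 = 0.012698
r_USD = 1.27%

1.27%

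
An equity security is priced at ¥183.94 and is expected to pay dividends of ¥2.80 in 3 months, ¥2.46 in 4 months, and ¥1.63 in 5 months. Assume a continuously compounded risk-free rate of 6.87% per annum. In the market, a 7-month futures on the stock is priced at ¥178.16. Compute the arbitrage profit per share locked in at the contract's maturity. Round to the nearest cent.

PV(dividends) I = 2.80·e^(−0.0687·3/12) + 2.46·e^(−0.0687·4/12) + 1.63·e^(−0.0687·5/12) = 6.7406
Fair futures F* = (S − I)·e^(rT) = (183.94 − 6.7406)·e^0.040075 = 177.1994 × 1.040889 = 184.4449
Market ¥178.16 < fair 184.4449: forward underpriced → reverse cash-and-carry (short the stock, invest proceeds at r, pay the dividends, go long the forward).
Profit at T = |F_mkt − F*| = |178.16 − 184.4449| = ¥6.28 per share

¥6.28 per share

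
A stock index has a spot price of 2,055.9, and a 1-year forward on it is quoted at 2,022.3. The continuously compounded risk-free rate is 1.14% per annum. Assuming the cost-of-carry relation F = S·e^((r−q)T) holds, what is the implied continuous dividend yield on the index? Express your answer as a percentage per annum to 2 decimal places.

2.79%

From F = S·e^((r−q)T): (r − q) = ln(F/S)/T
ln(2022.3/2055.9) = ln(0.983657) = -0.016478
(r − q) = -0.016478 / (1) = -0.016478
q = r − ln(F/S)/T = 0.0114 + 0.016478 = 0.027878
q = 2.79%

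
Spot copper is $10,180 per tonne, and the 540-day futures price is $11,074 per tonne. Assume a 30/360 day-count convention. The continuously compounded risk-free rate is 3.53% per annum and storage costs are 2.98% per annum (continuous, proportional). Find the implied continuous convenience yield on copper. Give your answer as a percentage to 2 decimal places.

F = S·e^((r+u−y)T) ⇒ (r+u−y) = ln(F/S)/T
ln(11074/10180) = 0.084175; /T ⇒ 0.056117
y = r + u − ln(F/S)/T = 0.0353 + 0.0298 − 0.056117 = 0.008983
y = 0.90%

0.90%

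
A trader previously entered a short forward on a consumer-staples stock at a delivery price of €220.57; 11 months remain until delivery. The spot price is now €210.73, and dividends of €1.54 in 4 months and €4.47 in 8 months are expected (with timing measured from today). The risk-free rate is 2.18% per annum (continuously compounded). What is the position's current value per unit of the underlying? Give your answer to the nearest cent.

€11.41

PV(remaining dividends) I = 1.54·e^(−0.0218·4/12) + 4.47·e^(−0.0218·8/12) = 5.9344
Current forward F = (S − I)·e^(rT) = (210.73 − 5.9344)·e^(0.0218·11/12) = 204.7956 × 1.020184 = 208.9292
Value (long) = (F − K)·e^(−rT) = (208.9292 − 220.57) × 0.980215 = -11.4105
Short position value = −(long value) = €11.41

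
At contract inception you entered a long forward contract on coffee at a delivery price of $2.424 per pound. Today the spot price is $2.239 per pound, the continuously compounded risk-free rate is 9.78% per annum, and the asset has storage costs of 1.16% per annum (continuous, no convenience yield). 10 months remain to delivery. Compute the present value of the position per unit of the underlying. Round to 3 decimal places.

Current fair forward for the remaining 10 months: F = S·e^((r + u)·T), (r + u) = 0.0978 + 0.0116 = 0.1094
F = 2.239 · e^(0.1094 × 10/12) = 2.239 × 1.095452 = 2.4527
Value of long forward = (F − K)·e^(−rT) = (2.4527 − 2.424) · e^(−0.0978·10/12)
= 0.0287 × 0.921733 = 0.026

$0.026 per pound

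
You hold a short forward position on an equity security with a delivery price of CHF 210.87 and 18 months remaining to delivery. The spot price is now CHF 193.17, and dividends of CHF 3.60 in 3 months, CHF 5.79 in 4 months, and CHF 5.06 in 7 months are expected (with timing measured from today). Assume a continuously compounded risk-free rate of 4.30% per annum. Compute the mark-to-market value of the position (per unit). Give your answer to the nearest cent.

PV(remaining dividends) I = 3.60·e^(−0.0430·3/12) + 5.79·e^(−0.0430·4/12) + 5.06·e^(−0.0430·7/12) = 14.2038
Current forward F = (S − I)·e^(rT) = (193.17 − 14.2038)·e^(0.0430·18/12) = 178.9662 × 1.066626 = 190.8900
Value (long) = (F − K)·e^(−rT) = (190.8900 − 210.87) × 0.937536 = -18.7320
Short position value = −(long value) = CHF 18.73

CHF 18.73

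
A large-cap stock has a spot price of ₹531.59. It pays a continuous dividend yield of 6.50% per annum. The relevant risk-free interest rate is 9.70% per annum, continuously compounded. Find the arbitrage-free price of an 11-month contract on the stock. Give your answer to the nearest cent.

₹547.41

F = S·e^((r − q)T) = 531.59 · e^((0.0970 − 0.0650) × 11/12)
= 531.59 · e^0.029333 = 531.59 × 1.029767
F = ₹547.41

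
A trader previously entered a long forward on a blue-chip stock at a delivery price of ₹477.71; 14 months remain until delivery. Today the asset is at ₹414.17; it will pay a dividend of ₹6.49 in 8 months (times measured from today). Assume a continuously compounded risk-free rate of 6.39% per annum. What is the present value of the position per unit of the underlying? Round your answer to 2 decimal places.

-₹35.44

PV(remaining dividends) I = 6.49·e^(−0.0639·8/12) = 6.2193
Current forward F = (S − I)·e^(rT) = (414.17 − 6.2193)·e^(0.0639·14/12) = 407.9507 × 1.077399 = 439.5257
Value (long) = (F − K)·e^(−rT) = (439.5257 − 477.71) × 0.928161 = -35.4412
Value = -₹35.44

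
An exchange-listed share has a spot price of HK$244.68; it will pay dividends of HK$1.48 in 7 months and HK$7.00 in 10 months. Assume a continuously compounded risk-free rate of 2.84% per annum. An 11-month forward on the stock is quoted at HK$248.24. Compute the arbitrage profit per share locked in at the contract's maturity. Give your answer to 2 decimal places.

HK$5.62 per share

PV(dividends) I = 1.48·e^(−0.0284·7/12) + 7.00·e^(−0.0284·10/12) = 8.2920
Fair forward F* = (S − I)·e^(rT) = (244.68 − 8.2920)·e^0.026033 = 236.3880 × 1.026375 = 242.6227
Market HK$248.24 > fair 242.6227: forward overpriced → cash-and-carry (borrow at r, buy the stock and collect the dividends, short the forward).
Profit at T = |F_mkt − F*| = |248.24 − 242.6227| = HK$5.62 per share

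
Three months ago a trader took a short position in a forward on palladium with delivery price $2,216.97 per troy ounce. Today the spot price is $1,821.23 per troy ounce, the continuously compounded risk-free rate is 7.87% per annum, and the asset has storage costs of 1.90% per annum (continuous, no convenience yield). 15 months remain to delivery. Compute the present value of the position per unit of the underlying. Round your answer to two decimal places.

Current fair forward for the remaining 15 months: F = S·e^((r + u)·T), (r + u) = 0.0787 + 0.0190 = 0.0977
F = 1821.23 · e^(0.0977 × 15/12) = 1821.23 × 1.12989533 = 2057.7993
Value of long forward = (F − K)·e^(−rT) = (2057.7993 − 2216.97) · e^(−0.0787·15/12)
= -159.1707 × 0.90630897 = -144.26
Short position value = −(long value) = $144.26

$144.26 per troy ounce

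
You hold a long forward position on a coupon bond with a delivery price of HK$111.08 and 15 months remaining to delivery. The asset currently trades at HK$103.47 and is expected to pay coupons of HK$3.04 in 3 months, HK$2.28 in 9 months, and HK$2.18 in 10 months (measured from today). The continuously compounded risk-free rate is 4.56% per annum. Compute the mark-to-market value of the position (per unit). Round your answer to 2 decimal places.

PV(remaining coupons) I = 3.04·e^(−0.0456·3/12) + 2.28·e^(−0.0456·9/12) + 2.18·e^(−0.0456·10/12) = 7.3076
Current forward F = (S − I)·e^(rT) = (103.47 − 7.3076)·e^(0.0456·15/12) = 96.1624 × 1.058656 = 101.8029
Value (long) = (F − K)·e^(−rT) = (101.8029 − 111.08) × 0.944594 = -8.7631
Value = -HK$8.76

-HK$8.76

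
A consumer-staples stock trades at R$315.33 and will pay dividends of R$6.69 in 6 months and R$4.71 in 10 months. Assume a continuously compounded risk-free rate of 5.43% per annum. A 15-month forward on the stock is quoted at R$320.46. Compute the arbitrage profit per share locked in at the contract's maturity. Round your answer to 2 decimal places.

R$5.23 per share

PV(dividends) I = 6.69·e^(−0.0543·6/12) + 4.71·e^(−0.0543·10/12) = 11.0124
Fair forward F* = (S − I)·e^(rT) = (315.33 − 11.0124)·e^0.067875 = 304.3176 × 1.070232 = 325.6904
Market R$320.46 < fair 325.6904: forward underpriced → reverse cash-and-carry (short the stock, invest proceeds at r, pay the dividends, go long the forward).
Profit at T = |F_mkt − F*| = |320.46 − 325.6904| = R$5.23 per share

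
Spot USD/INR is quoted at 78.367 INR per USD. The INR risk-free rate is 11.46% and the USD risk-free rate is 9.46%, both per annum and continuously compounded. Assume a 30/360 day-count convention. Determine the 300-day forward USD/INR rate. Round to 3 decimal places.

F = S·e^((r_INR − r_USD)T) = 78.367 · e^((0.1146 − 0.0946) × 300/360)
= 78.367 · e^0.016667 = 78.367 × 1.016807
F = 79.684 INR per USD

79.684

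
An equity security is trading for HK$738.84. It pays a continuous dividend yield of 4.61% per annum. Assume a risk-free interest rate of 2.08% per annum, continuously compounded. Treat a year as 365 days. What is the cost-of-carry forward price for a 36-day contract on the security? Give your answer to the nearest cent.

F = S·e^((r − q)T) = 738.84 · e^((0.0208 − 0.0461) × 36/365)
= 738.84 · e^-0.002495 = 738.84 × 0.997508
F = HK$737.00

HK$737.00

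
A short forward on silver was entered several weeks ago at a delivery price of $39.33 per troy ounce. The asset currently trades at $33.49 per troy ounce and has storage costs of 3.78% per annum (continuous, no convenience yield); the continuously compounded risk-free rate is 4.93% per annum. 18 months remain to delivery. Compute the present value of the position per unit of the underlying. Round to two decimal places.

Current fair forward for the remaining 18 months: F = S·e^((r + u)·T), (r + u) = 0.0493 + 0.0378 = 0.0871
F = 33.49 · e^(0.0871 × 18/12) = 33.49 × 1.139569 = 38.1642
Value of long forward = (F − K)·e^(−rT) = (38.1642 − 39.33) · e^(−0.0493·18/12)
= -1.1658 × 0.928718 = -1.08
Short position value = −(long value) = $1.08

$1.08 per troy ounce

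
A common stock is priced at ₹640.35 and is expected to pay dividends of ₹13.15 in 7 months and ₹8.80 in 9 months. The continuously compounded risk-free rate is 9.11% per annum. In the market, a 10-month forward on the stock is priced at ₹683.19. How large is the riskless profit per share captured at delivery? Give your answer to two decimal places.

₹14.65 per share

PV(dividends) I = 13.15·e^(−0.0911·7/12) + 8.80·e^(−0.0911·9/12) = 20.6883
Fair forward F* = (S − I)·e^(rT) = (640.35 − 20.6883)·e^0.075917 = 619.6617 × 1.078873 = 668.5363
Market ₹683.19 > fair 668.5363: forward overpriced → cash-and-carry (borrow at r, buy the stock and collect the dividends, short the forward).
Profit at T = |F_mkt − F*| = |683.19 − 668.5363| = ₹14.65 per share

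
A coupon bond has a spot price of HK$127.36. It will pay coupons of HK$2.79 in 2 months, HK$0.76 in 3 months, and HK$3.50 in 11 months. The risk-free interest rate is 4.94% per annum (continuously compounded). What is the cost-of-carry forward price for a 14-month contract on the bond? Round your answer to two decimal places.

PV(coupons) I = 2.79·e^(−0.0494·2/12) + 0.76·e^(−0.0494·3/12) + 3.50·e^(−0.0494·11/12)
I = 2.7671 + 0.7507 + 3.3450 = 6.8628
F = (S − I)·e^(rT) = (127.36 − 6.8628) · e^(0.0494·14/12)
= 120.4972 · e^0.057633 = 120.4972 × 1.059326 = HK$127.65

HK$127.65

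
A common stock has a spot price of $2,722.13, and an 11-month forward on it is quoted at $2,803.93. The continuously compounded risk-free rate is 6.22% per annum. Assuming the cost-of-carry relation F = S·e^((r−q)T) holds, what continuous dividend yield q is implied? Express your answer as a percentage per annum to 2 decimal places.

2.99%

From F = S·e^((r−q)T): (r − q) = ln(F/S)/T
ln(2803.93/2722.13) = ln(1.030050) = 0.029607
(r − q) = 0.029607 / (11/12) = 0.032299
q = r − ln(F/S)/T = 0.0622 − 0.032299 = 0.029901
q = 2.99%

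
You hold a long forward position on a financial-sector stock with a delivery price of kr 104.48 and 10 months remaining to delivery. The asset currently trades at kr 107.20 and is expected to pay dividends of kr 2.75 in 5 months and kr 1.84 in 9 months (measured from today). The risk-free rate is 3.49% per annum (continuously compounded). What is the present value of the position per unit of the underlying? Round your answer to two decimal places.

kr 1.21

PV(remaining dividends) I = 2.75·e^(−0.0349·5/12) + 1.84·e^(−0.0349·9/12) = 4.5028
Current forward F = (S − I)·e^(rT) = (107.20 − 4.5028)·e^(0.0349·10/12) = 102.6972 × 1.029510 = 105.7278
Value (long) = (F − K)·e^(−rT) = (105.7278 − 104.48) × 0.971336 = 1.2120
Value = kr 1.21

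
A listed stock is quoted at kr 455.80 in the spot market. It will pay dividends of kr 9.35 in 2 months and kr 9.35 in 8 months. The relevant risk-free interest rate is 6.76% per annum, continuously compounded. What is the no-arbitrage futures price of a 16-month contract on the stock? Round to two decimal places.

PV(dividends) I = 9.35·e^(−0.0676·2/12) + 9.35·e^(−0.0676·8/12)
I = 9.2452 + 8.9380 = 18.1832
F = (S − I)·e^(rT) = (455.80 − 18.1832) · e^(0.0676·16/12)
= 437.6168 · e^0.090133 = 437.6168 × 1.094320 = kr 478.89

kr 478.89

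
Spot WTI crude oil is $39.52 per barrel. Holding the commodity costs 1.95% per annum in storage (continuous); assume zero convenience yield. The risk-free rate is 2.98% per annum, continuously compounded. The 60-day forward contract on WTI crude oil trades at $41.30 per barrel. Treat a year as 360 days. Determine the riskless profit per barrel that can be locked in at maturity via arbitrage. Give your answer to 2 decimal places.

$1.45 per barrel

Fair forward: F* = S·e^(carry·T), with carry = (r + u) = 0.0298 + 0.0195 = 0.0493
F* = 39.52 · e^(0.0493 × 60/360) = 39.52 · e^0.008217 = 39.52 × 1.008251 = $39.8461
Market $41.30 > fair $39.8461: forward overpriced → cash-and-carry (buy spot, short the forward).
At maturity, profit = |F_mkt − F*| = |41.30 − 39.8461| = $1.45 per barrel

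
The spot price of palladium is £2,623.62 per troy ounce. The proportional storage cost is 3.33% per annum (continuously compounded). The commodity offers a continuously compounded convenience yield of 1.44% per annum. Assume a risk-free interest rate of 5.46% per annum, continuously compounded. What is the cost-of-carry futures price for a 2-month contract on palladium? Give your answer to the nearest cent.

Net carry = r + u − y = 0.0546 + 0.0333 − 0.0144 = 0.0735
F = S·e^((r+u−y)T) = 2623.62 · e^(0.0735 × 2/12) = 2623.62 · e^0.01225000
= 2623.62 × 1.01232534 = £2,655.96 per troy ounce

£2,655.96 per troy ounce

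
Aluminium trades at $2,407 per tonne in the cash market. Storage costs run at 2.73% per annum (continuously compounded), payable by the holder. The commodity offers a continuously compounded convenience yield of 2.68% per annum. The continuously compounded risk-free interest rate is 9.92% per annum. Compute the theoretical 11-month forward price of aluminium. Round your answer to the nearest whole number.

Net carry = r + u − y = 0.0992 + 0.0273 − 0.0268 = 0.0997
F = S·e^((r+u−y)T) = 2407 · e^(0.0997 × 11/12) = 2407 · e^0.091392
= 2407 × 1.095698 = $2,637 per tonne

$2,637 per tonne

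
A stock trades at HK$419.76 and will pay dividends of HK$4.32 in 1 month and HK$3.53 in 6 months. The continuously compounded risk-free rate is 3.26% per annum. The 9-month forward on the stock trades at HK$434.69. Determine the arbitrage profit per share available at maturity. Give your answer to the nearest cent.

HK$12.51 per share

PV(dividends) I = 4.32·e^(−0.0326·1/12) + 3.53·e^(−0.0326·6/12) = 7.7812
Fair forward F* = (S − I)·e^(rT) = (419.76 − 7.7812)·e^0.024450 = 411.9788 × 1.024751 = 422.1757
Market HK$434.69 > fair 422.1757: forward overpriced → cash-and-carry (borrow at r, buy the stock and collect the dividends, short the forward).
Profit at T = |F_mkt − F*| = |434.69 − 422.1757| = HK$12.51 per share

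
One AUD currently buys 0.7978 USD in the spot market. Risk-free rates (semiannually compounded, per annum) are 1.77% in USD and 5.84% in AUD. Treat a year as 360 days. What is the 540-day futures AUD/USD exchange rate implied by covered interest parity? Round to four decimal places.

0.7514

By covered interest parity, F = S · (1+r_USD/2)^(2T) / (1+r_AUD/2)^(2T)
= 0.7978 × 1.026786 / 1.090183 = 0.7978 × 0.941847
F = 0.7514 USD per AUD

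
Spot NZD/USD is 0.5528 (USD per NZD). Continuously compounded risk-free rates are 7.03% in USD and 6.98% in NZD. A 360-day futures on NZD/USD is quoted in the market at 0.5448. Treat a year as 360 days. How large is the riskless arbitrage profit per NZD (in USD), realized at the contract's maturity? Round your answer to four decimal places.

0.0083 per NZD (in USD)

Fair futures: F* = S·e^(carry·T), with carry = (r_USD − r_NZD) = 0.0703 − 0.0698 = 0.0005
F* = 0.5528 · e^(0.0005 × 360/360) = 0.5528 · e^0.000500 = 0.5528 × 1.000500 = 0.5531
Market 0.5448 < fair 0.5531: forward underpriced → reverse cash-and-carry (short spot, go long the forward).
At maturity, profit = |F_mkt − F*| = |0.5448 − 0.5531| = 0.0083 per NZD (in USD)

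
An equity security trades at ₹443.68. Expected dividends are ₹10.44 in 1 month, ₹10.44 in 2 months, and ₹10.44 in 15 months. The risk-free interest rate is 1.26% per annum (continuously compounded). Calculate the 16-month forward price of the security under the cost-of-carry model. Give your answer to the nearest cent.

PV(dividends) I = 10.44·e^(−0.0126·1/12) + 10.44·e^(−0.0126·2/12) + 10.44·e^(−0.0126·15/12)
I = 10.4290 + 10.4181 + 10.2769 = 31.1240
F = (S − I)·e^(rT) = (443.68 − 31.1240) · e^(0.0126·16/12)
= 412.5560 · e^0.016800 = 412.5560 × 1.016942 = ₹419.55

₹419.55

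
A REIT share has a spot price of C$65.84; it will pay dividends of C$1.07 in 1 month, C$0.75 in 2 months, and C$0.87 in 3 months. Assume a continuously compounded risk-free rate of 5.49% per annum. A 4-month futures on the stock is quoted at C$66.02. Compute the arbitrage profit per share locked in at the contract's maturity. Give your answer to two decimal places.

PV(dividends) I = 1.07·e^(−0.0549·1/12) + 0.75·e^(−0.0549·2/12) + 0.87·e^(−0.0549·3/12) = 2.6664
Fair futures F* = (S − I)·e^(rT) = (65.84 − 2.6664)·e^0.018300 = 63.1736 × 1.018468 = 64.3403
Market C$66.02 > fair 64.3403: forward overpriced → cash-and-carry (borrow at r, buy the stock and collect the dividends, short the forward).
Profit at T = |F_mkt − F*| = |66.02 − 64.3403| = C$1.68 per share

C$1.68 per share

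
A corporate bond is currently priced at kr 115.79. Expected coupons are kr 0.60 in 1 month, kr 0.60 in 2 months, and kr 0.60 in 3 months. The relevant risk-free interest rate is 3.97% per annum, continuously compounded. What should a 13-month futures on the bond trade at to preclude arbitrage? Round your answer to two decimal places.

kr 119.01

PV(coupons) I = 0.60·e^(−0.0397·1/12) + 0.60·e^(−0.0397·2/12) + 0.60·e^(−0.0397·3/12)
I = 0.5980 + 0.5960 + 0.5941 = 1.7881
F = (S − I)·e^(rT) = (115.79 − 1.7881) · e^(0.0397·13/12)
= 114.0019 · e^0.043008 = 114.0019 × 1.043946 = kr 119.01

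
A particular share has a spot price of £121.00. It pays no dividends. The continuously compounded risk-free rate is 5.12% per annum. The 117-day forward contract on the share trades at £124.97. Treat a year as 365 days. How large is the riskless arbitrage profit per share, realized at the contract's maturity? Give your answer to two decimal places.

£1.97 per share

Fair forward: F* = S·e^(carry·T), with carry = r = 0.0512
F* = 121.00 · e^(0.0512 × 117/365) = 121.00 · e^0.016412 = 121.00 × 1.016547 = £123.0022
Market £124.97 > fair £123.0022: forward overpriced → cash-and-carry (buy spot, short the forward).
At maturity, profit = |F_mkt − F*| = |124.97 − 123.0022| = £1.97 per share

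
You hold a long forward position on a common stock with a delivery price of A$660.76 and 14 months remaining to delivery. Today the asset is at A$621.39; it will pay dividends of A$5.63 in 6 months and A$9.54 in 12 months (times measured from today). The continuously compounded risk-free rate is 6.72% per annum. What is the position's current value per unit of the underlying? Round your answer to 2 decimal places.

PV(remaining dividends) I = 5.63·e^(−0.0672·6/12) + 9.54·e^(−0.0672·12/12) = 14.3640
Current forward F = (S − I)·e^(rT) = (621.39 − 14.3640)·e^(0.0672·14/12) = 607.0260 × 1.081555 = 656.5320
Value (long) = (F − K)·e^(−rT) = (656.5320 − 660.76) × 0.924595 = -3.9092
Value = -A$3.91

-A$3.91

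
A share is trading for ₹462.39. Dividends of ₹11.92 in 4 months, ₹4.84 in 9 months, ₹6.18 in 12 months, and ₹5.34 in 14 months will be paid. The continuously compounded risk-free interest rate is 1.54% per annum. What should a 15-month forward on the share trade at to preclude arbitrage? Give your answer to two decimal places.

₹442.86

PV(dividends) I = 11.92·e^(−0.0154·4/12) + 4.84·e^(−0.0154·9/12) + 6.18·e^(−0.0154·12/12) + 5.34·e^(−0.0154·14/12)
I = 11.8590 + 4.7844 + 6.0856 + 5.2449 = 27.9739
F = (S − I)·e^(rT) = (462.39 − 27.9739) · e^(0.0154·15/12)
= 434.4161 · e^0.019250 = 434.4161 × 1.019436 = ₹442.86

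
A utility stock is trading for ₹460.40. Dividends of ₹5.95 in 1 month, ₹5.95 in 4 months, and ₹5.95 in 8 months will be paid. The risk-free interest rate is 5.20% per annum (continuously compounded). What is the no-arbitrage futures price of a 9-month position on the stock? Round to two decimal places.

PV(dividends) I = 5.95·e^(−0.0520·1/12) + 5.95·e^(−0.0520·4/12) + 5.95·e^(−0.0520·8/12)
I = 5.9243 + 5.8478 + 5.7473 = 17.5194
F = (S − I)·e^(rT) = (460.40 − 17.5194) · e^(0.0520·9/12)
= 442.8806 · e^0.039000 = 442.8806 × 1.039770 = ₹460.49

₹460.49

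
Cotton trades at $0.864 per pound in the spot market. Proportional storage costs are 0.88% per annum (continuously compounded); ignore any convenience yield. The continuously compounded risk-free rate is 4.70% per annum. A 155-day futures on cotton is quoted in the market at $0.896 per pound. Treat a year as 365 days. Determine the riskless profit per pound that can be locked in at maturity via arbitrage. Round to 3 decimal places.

Fair futures: F* = S·e^(carry·T), with carry = (r + u) = 0.0470 + 0.0088 = 0.0558
F* = 0.864 · e^(0.0558 × 155/365) = 0.864 · e^0.023696 = 0.864 × 1.023979 = $0.8847
Market $0.896 > fair $0.8847: forward overpriced → cash-and-carry (buy spot, short the forward).
At maturity, profit = |F_mkt − F*| = |0.896 − 0.8847| = $0.011 per pound

$0.011 per pound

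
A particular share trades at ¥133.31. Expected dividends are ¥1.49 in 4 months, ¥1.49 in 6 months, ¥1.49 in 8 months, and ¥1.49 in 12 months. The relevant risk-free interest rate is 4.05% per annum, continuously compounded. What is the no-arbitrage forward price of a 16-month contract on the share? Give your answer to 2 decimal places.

PV(dividends) I = 1.49·e^(−0.0405·4/12) + 1.49·e^(−0.0405·6/12) + 1.49·e^(−0.0405·8/12) + 1.49·e^(−0.0405·12/12)
I = 1.4700 + 1.4601 + 1.4503 + 1.4309 = 5.8113
F = (S − I)·e^(rT) = (133.31 − 5.8113) · e^(0.0405·16/12)
= 127.4987 · e^0.054000 = 127.4987 × 1.055485 = ¥134.57

¥134.57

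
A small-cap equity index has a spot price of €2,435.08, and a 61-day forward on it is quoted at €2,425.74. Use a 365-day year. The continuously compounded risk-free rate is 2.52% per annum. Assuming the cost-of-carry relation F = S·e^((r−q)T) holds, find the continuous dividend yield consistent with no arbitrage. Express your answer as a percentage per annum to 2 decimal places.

From F = S·e^((r−q)T): (r − q) = ln(F/S)/T
ln(2425.74/2435.08) = ln(0.996164) = -0.003843
(r − q) = -0.003843 / (61/365) = -0.022995
q = r − ln(F/S)/T = 0.0252 + 0.022995 = 0.048195
q = 4.82%

4.82%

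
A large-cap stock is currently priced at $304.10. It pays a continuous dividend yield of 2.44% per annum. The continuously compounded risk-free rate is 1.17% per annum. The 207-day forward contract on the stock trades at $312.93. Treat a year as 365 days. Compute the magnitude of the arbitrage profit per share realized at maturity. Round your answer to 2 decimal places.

$11.01 per share

Fair forward: F* = S·e^(carry·T), with carry = (r − q) = 0.0117 − 0.0244 = -0.0127
F* = 304.10 · e^(-0.0127 × 207/365) = 304.10 · e^-0.007202 = 304.10 × 0.992824 = $301.9178
Market $312.93 > fair $301.9178: forward overpriced → cash-and-carry (buy spot, short the forward).
At maturity, profit = |F_mkt − F*| = |312.93 − 301.9178| = $11.01 per share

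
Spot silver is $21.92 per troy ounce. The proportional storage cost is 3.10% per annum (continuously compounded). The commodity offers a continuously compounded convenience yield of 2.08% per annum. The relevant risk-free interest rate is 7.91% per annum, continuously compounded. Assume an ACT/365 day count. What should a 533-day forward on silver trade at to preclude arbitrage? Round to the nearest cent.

Net carry = r + u − y = 0.0791 + 0.0310 − 0.0208 = 0.0893
F = S·e^((r+u−y)T) = 21.92 · e^(0.0893 × 533/365) = 21.92 · e^0.130402
= 21.92 × 1.139286 = $24.97 per troy ounce

$24.97 per troy ounce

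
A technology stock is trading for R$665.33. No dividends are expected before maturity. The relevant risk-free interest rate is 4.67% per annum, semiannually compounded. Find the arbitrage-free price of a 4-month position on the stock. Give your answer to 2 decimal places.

R$675.65

F = S · (1+r/2)^(2T)
= 665.33 × 1.015507
F = R$675.65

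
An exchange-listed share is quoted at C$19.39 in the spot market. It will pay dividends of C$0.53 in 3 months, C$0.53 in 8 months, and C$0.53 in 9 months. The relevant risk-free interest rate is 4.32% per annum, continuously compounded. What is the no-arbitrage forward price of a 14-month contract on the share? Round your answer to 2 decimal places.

PV(dividends) I = 0.53·e^(−0.0432·3/12) + 0.53·e^(−0.0432·8/12) + 0.53·e^(−0.0432·9/12)
I = 0.5243 + 0.5150 + 0.5131 = 1.5524
F = (S − I)·e^(rT) = (19.39 − 1.5524) · e^(0.0432·14/12)
= 17.8376 · e^0.050400 = 17.8376 × 1.051692 = C$18.76

C$18.76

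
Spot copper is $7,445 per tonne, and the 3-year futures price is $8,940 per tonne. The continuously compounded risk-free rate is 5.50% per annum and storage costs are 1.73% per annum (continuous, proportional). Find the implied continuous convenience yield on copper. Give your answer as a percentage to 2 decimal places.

F = S·e^((r+u−y)T) ⇒ (r+u−y) = ln(F/S)/T
ln(8940/7445) = 0.182993; /T ⇒ 0.060998
y = r + u − ln(F/S)/T = 0.0550 + 0.0173 − 0.060998 = 0.011302
y = 1.13%

1.13%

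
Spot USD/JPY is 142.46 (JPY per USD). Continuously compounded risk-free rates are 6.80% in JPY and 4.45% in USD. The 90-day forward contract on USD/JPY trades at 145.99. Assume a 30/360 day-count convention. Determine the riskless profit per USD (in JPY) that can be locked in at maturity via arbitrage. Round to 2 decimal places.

Fair forward: F* = S·e^(carry·T), with carry = (r_JPY − r_USD) = 0.0680 − 0.0445 = 0.0235
F* = 142.46 · e^(0.0235 × 90/360) = 142.46 · e^0.005875 = 142.46 × 1.005892 = 143.2994
Market 145.99 > fair 143.2994: forward overpriced → cash-and-carry (buy spot, short the forward).
At maturity, profit = |F_mkt − F*| = |145.99 − 143.2994| = 2.69 per USD (in JPY)

2.69 per USD (in JPY)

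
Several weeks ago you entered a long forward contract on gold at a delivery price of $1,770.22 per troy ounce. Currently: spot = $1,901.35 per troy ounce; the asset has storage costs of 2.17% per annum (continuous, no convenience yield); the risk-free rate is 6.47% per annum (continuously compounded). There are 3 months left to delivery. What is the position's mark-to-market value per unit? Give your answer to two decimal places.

Current fair forward for the remaining 3 months: F = S·e^((r + u)·T), (r + u) = 0.0647 + 0.0217 = 0.0864
F = 1901.35 · e^(0.0864 × 3/12) = 1901.35 × 1.02183497 = 1942.8659
Value of long forward = (F − K)·e^(−rT) = (1942.8659 − 1770.22) · e^(−0.0647·3/12)
= 172.6459 × 0.98395511 = 169.88

$169.88 per troy ounce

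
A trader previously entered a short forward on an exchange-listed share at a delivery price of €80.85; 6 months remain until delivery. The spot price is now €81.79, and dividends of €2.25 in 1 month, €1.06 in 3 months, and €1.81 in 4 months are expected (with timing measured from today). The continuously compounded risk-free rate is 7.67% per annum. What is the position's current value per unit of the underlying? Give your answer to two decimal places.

PV(remaining dividends) I = 2.25·e^(−0.0767·1/12) + 1.06·e^(−0.0767·3/12) + 1.81·e^(−0.0767·4/12) = 5.0398
Current forward F = (S − I)·e^(rT) = (81.79 − 5.0398)·e^(0.0767·6/12) = 76.7502 × 1.039095 = 79.7507
Value (long) = (F − K)·e^(−rT) = (79.7507 − 80.85) × 0.962376 = -1.0579
Short position value = −(long value) = €1.06

€1.06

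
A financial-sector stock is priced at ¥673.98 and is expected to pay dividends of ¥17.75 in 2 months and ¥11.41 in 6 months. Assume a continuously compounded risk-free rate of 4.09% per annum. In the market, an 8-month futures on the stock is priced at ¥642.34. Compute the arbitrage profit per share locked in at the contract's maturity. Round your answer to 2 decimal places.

PV(dividends) I = 17.75·e^(−0.0409·2/12) + 11.41·e^(−0.0409·6/12) = 28.8085
Fair futures F* = (S − I)·e^(rT) = (673.98 − 28.8085)·e^0.027267 = 645.1715 × 1.027642 = 663.0053
Market ¥642.34 < fair 663.0053: forward underpriced → reverse cash-and-carry (short the stock, invest proceeds at r, pay the dividends, go long the forward).
Profit at T = |F_mkt − F*| = |642.34 − 663.0053| = ¥20.67 per share

¥20.67 per share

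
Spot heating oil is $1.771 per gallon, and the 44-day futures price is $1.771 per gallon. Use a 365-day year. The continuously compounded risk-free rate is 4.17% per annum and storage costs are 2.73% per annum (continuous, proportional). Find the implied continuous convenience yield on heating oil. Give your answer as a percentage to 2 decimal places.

F = S·e^((r+u−y)T) ⇒ (r+u−y) = ln(F/S)/T
ln(1.771/1.771) = 0.000000; /T ⇒ 0.000000
y = r + u − ln(F/S)/T = 0.0417 + 0.0273 + 0.000000 = 0.069000
y = 6.90%

6.90%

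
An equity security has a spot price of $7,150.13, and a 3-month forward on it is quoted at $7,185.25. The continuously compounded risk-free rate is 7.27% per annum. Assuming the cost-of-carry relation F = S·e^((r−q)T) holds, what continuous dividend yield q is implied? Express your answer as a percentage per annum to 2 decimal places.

5.31%

From F = S·e^((r−q)T): (r − q) = ln(F/S)/T
ln(7185.25/7150.13) = ln(1.004912) = 0.004900
(r − q) = 0.004900 / (3/12) = 0.019600
q = r − ln(F/S)/T = 0.0727 − 0.019600 = 0.053100
q = 5.31%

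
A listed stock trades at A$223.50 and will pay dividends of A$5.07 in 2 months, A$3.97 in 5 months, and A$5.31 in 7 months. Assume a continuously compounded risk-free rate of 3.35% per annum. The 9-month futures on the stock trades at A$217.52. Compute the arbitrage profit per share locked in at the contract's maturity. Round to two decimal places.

PV(dividends) I = 5.07·e^(−0.0335·2/12) + 3.97·e^(−0.0335·5/12) + 5.31·e^(−0.0335·7/12) = 14.1640
Fair futures F* = (S − I)·e^(rT) = (223.50 − 14.1640)·e^0.025125 = 209.3360 × 1.025443 = 214.6621
Market A$217.52 > fair 214.6621: forward overpriced → cash-and-carry (borrow at r, buy the stock and collect the dividends, short the forward).
Profit at T = |F_mkt − F*| = |217.52 − 214.6621| = A$2.86 per share

A$2.86 per share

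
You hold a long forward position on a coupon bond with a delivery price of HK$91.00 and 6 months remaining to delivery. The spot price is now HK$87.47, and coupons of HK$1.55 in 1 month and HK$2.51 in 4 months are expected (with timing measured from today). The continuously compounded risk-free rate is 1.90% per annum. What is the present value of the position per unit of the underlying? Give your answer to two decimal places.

-HK$6.71

PV(remaining coupons) I = 1.55·e^(−0.0190·1/12) + 2.51·e^(−0.0190·4/12) = 4.0417
Current forward F = (S − I)·e^(rT) = (87.47 − 4.0417)·e^(0.0190·6/12) = 83.4283 × 1.009545 = 84.2246
Value (long) = (F − K)·e^(−rT) = (84.2246 − 91.00) × 0.990545 = -6.7113
Value = -HK$6.71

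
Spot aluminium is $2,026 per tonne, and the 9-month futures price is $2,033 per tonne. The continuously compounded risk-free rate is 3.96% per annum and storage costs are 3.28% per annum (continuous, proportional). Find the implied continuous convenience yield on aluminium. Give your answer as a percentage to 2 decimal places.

6.78%

F = S·e^((r+u−y)T) ⇒ (r+u−y) = ln(F/S)/T
ln(2033/2026) = 0.003449; /T ⇒ 0.004599
y = r + u − ln(F/S)/T = 0.0396 + 0.0328 − 0.004599 = 0.067801
y = 6.78%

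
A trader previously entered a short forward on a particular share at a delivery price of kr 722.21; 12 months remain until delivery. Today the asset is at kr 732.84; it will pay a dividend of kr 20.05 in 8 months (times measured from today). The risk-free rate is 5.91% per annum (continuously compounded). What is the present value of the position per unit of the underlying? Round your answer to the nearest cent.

-kr 32.80

PV(remaining dividends) I = 20.05·e^(−0.0591·8/12) = 19.2754
Current forward F = (S − I)·e^(rT) = (732.84 − 19.2754)·e^(0.0591·12/12) = 713.5646 × 1.060881 = 757.0071
Value (long) = (F − K)·e^(−rT) = (757.0071 − 722.21) × 0.942613 = 32.8002
Short position value = −(long value) = -kr 32.80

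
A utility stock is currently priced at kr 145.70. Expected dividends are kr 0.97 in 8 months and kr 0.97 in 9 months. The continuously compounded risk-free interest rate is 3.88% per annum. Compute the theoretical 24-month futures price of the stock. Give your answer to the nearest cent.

kr 155.42

PV(dividends) I = 0.97·e^(−0.0388·8/12) + 0.97·e^(−0.0388·9/12)
I = 0.9452 + 0.9422 = 1.8874
F = (S − I)·e^(rT) = (145.70 − 1.8874) · e^(0.0388·24/12)
= 143.8126 · e^0.077600 = 143.8126 × 1.080690 = kr 155.42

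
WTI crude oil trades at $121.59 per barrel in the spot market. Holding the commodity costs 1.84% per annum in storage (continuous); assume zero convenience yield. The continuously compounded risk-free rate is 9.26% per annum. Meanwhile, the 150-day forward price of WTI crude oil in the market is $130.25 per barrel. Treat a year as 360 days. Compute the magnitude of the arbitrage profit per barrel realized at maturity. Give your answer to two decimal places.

Fair forward: F* = S·e^(carry·T), with carry = (r + u) = 0.0926 + 0.0184 = 0.1110
F* = 121.59 · e^(0.1110 × 150/360) = 121.59 · e^0.046250 = 121.59 × 1.047336 = $127.3456
Market $130.25 > fair $127.3456: forward overpriced → cash-and-carry (buy spot, short the forward).
At maturity, profit = |F_mkt − F*| = |130.25 − 127.3456| = $2.90 per barrel

$2.90 per barrel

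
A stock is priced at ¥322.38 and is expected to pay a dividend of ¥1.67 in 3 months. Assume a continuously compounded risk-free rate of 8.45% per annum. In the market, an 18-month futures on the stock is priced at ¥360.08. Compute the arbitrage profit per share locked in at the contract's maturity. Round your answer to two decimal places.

PV(dividends) I = 1.67·e^(−0.0845·3/12) = 1.6351
Fair futures F* = (S − I)·e^(rT) = (322.38 − 1.6351)·e^0.126750 = 320.7449 × 1.135133 = 364.0881
Market ¥360.08 < fair 364.0881: forward underpriced → reverse cash-and-carry (short the stock, invest proceeds at r, pay the dividends, go long the forward).
Profit at T = |F_mkt − F*| = |360.08 − 364.0881| = ¥4.01 per share

¥4.01 per share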